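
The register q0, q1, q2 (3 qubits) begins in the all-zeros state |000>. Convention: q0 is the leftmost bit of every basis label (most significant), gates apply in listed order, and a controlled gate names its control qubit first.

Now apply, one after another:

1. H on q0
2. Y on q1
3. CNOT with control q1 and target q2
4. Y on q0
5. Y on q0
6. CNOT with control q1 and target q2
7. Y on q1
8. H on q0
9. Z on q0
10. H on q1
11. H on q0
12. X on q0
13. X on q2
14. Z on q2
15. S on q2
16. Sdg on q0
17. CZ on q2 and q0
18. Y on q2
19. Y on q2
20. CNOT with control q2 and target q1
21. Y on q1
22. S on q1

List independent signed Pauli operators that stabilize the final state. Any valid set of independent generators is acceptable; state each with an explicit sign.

The stabilizer group can be generated by +YII, -IYI, -IIZ, among other valid generating sets. Key observation: the block from step 1 through step 8 cancels to the identity and can be dropped.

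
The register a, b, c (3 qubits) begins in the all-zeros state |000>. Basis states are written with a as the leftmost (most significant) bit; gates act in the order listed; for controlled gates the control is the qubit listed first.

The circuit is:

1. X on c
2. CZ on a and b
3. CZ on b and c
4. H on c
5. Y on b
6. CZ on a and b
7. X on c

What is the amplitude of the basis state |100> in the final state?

The final state's coefficient on |100> equals 0.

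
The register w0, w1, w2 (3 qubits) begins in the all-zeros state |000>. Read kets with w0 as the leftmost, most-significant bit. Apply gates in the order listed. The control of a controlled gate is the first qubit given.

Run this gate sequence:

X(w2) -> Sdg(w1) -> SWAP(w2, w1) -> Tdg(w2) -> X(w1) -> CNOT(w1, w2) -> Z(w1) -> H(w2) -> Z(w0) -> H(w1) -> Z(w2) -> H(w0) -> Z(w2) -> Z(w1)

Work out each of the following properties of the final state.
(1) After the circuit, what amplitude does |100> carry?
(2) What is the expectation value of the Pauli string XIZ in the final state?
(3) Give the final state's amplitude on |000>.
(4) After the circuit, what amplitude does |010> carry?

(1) |100> carries amplitude sqrt(2)/4 in the final state.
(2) In the final state, XIZ has expectation 0.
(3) |000> carries amplitude sqrt(2)/4 in the final state.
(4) The amplitude on |010> is -sqrt(2)/4.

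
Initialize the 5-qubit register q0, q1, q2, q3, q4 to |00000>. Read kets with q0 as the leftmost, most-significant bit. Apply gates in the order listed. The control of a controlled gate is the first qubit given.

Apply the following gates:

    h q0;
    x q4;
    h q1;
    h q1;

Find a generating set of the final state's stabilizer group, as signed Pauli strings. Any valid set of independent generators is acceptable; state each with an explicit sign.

The stabilizer group can be generated by +XIIII, +IZIII, +IIZII, +IIIZI, -IIIIZ, among other valid generating sets. Key observation: gates 3-4 undo each other exactly, leaving only the rest of the circuit to track.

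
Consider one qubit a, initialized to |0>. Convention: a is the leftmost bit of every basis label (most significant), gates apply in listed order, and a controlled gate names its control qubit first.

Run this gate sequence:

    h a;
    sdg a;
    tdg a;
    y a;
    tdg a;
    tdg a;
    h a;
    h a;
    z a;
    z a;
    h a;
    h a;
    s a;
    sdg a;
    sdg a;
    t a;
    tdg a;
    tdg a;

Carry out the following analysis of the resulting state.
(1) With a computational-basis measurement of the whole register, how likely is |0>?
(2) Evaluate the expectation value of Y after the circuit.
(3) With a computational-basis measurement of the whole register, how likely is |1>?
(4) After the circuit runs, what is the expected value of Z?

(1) Outcome |0> occurs with probability 1/2. Key observation: gates 7-12 undo each other exactly, leaving only the rest of the circuit to track.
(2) In the final state, Y has expectation 1.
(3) The probability of measuring |1> is 1/2.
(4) The expectation value of Z is 0.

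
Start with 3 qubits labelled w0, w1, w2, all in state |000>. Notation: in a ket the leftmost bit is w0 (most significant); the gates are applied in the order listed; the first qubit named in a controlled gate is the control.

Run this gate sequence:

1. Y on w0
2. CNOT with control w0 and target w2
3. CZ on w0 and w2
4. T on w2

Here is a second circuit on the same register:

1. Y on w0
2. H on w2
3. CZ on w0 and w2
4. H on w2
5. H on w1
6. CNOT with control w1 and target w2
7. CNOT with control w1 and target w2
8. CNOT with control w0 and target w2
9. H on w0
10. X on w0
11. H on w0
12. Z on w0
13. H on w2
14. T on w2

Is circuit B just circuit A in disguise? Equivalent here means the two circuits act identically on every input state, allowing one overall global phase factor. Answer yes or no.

No, they are not equivalent — no single phase factor reconciles the two unitaries.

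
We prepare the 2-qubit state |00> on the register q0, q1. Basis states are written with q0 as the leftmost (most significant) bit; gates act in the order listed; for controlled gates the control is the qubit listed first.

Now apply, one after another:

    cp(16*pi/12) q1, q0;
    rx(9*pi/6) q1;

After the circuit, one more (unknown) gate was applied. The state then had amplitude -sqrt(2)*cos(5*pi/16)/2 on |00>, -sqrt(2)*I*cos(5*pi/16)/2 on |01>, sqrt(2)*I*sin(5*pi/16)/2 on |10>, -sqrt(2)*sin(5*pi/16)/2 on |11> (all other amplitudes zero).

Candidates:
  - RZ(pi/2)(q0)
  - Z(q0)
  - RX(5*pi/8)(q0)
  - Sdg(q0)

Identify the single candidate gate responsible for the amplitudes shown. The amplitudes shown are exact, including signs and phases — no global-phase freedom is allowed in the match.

The unique candidate consistent with the amplitudes is RX(5*pi/8)(q0).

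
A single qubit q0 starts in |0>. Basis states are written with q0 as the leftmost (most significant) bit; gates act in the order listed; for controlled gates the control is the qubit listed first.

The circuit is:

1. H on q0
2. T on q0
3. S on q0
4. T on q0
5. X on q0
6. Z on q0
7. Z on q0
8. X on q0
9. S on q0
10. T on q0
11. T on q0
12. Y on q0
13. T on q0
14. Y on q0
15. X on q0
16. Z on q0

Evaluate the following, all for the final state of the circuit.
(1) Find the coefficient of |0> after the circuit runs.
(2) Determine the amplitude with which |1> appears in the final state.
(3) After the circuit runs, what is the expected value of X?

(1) |0> carries amplitude sqrt(2)/2 in the final state.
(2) The amplitude on |1> is -sqrt(2)*exp(I*pi/4)/2.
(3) The observable X averages to -sqrt(2)/2.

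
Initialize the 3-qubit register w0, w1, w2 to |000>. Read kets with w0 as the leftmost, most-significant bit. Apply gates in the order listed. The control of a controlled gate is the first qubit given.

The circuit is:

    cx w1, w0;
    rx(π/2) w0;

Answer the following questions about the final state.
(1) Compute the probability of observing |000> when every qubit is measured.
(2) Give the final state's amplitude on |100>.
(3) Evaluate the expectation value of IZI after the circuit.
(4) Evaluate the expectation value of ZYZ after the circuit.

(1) Outcome |000> occurs with probability 1/2.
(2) The final state's coefficient on |100> equals -sqrt(2)*I/2.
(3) In the final state, IZI has expectation 1.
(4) The expectation value of ZYZ is 0.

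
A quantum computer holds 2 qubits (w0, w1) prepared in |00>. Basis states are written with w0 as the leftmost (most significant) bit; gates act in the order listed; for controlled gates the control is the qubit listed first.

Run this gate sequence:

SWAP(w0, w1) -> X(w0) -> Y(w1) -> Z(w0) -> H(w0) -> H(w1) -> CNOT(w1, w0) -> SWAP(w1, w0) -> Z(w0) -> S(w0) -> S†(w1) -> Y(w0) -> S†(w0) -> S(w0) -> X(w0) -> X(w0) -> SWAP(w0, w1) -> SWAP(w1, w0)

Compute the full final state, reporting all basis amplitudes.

The resulting statevector has amplitude I/2 on |00>, -1/2 on |01>, 1/2 on |10>, I/2 on |11>.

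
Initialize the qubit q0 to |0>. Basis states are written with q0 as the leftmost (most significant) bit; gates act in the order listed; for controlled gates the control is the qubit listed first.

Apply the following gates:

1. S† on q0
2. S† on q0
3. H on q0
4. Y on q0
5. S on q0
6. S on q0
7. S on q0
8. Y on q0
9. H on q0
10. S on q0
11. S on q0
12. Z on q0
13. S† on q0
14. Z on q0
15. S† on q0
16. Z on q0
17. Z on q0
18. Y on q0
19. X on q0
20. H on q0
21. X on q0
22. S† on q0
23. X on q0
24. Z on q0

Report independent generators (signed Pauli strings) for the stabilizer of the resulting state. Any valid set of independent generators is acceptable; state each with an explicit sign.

One valid set of independent stabilizer generators is -X (any independent generating set of the same group is equally correct).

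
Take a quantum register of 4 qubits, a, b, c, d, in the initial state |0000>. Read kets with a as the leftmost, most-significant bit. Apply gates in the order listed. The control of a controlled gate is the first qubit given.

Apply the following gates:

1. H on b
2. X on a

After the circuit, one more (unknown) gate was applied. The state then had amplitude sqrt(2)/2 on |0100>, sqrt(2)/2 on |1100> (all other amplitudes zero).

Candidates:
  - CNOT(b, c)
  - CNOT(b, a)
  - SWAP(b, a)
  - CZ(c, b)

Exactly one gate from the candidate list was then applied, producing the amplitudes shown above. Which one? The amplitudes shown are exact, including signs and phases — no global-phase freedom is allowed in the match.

It was SWAP(b, a) that produced the state shown.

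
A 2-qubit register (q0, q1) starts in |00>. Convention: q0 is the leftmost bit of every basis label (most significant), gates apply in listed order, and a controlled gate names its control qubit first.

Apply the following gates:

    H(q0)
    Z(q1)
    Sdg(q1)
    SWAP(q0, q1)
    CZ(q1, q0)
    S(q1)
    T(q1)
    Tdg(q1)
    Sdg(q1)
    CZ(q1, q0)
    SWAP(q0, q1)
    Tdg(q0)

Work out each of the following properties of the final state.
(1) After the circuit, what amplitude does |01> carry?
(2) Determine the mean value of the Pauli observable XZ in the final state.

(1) |01> carries amplitude 0 in the final state. Key observation: the block from step 4 through step 11 cancels to the identity and can be dropped.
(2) In the final state, XZ has expectation sqrt(2)/2.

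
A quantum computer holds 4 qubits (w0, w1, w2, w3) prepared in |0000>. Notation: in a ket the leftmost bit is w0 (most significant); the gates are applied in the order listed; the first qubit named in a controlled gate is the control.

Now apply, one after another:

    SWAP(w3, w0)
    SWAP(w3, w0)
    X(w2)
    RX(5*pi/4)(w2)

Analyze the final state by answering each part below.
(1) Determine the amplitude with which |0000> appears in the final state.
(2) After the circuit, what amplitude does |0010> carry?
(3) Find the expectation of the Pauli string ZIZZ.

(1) The final state's coefficient on |0000> equals -I*sqrt(sqrt(2) + 2)/2. Key observation: the block from step 1 through step 2 cancels to the identity and can be dropped.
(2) The amplitude on |0010> is -sqrt(2 - sqrt(2))/2.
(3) The expectation value of ZIZZ is sqrt(2)/2.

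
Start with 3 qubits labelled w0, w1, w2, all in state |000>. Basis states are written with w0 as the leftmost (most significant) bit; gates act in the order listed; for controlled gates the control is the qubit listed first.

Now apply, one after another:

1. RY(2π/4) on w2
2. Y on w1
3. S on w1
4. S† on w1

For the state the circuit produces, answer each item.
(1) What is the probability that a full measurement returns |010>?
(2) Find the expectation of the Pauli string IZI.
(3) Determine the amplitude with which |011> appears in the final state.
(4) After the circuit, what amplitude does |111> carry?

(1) Outcome |010> occurs with probability 1/2. Key observation: gates 3-4 undo each other exactly, leaving only the rest of the circuit to track.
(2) The observable IZI averages to -1.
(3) The amplitude on |011> is sqrt(2)*I/2.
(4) The final state's coefficient on |111> equals 0.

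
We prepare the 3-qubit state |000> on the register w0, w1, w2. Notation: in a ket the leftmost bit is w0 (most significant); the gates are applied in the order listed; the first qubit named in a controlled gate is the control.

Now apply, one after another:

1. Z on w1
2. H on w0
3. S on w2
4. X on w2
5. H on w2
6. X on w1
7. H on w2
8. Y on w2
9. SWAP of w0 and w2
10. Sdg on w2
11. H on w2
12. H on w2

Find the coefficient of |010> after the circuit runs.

The amplitude on |010> is -sqrt(2)*I/2.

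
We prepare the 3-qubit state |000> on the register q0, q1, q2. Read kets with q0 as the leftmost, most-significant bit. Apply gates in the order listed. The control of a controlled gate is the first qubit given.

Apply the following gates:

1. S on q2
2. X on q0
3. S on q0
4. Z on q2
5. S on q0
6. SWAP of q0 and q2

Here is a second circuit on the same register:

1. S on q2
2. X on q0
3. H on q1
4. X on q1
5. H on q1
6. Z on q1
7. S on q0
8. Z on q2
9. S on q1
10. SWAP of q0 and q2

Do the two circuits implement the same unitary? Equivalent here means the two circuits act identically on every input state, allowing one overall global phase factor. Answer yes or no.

No, they are not equivalent — no single phase factor reconciles the two unitaries.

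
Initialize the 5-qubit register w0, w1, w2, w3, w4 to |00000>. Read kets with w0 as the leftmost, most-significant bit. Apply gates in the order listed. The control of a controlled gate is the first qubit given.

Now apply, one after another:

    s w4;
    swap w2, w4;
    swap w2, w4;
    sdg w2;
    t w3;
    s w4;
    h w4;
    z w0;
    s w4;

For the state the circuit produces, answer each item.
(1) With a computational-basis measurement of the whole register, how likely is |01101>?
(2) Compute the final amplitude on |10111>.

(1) Outcome |01101> occurs with probability 0. Key observation: gates 2-3 undo each other exactly, leaving only the rest of the circuit to track.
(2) The final state's coefficient on |10111> equals 0.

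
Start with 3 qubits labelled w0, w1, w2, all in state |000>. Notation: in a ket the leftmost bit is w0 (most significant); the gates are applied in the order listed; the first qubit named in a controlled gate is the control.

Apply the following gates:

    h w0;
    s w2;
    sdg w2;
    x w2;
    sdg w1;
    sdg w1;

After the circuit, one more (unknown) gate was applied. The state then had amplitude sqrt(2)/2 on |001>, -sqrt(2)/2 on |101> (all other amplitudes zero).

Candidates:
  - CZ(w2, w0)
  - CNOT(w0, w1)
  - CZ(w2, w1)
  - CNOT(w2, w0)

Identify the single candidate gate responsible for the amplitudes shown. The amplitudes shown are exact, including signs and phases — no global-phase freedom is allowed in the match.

It was CZ(w2, w0) that produced the state shown. Key observation: gates 2-3 undo each other exactly, leaving only the rest of the circuit to track.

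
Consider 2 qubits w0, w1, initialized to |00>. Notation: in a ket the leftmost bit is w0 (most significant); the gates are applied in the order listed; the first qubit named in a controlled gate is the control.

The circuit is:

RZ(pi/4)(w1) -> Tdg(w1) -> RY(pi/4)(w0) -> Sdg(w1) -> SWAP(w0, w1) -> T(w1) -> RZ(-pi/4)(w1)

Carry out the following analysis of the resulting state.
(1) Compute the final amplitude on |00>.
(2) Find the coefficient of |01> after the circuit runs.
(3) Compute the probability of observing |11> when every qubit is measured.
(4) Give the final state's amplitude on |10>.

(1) The final state's coefficient on |00> equals sqrt(sqrt(2) + 2)/2.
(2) |01> carries amplitude sqrt(2 - sqrt(2))/2 in the final state.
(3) The probability of measuring |11> is 0.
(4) |10> carries amplitude 0 in the final state.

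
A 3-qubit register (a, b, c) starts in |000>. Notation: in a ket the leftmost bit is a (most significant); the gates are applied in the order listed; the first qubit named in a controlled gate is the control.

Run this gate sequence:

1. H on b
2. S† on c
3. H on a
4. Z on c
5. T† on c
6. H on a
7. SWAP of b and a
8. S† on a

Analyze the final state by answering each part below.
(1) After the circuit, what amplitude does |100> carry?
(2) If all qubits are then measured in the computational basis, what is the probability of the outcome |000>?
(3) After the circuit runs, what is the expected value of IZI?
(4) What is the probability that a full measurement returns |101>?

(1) |100> carries amplitude -sqrt(2)*I/2 in the final state.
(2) Outcome |000> occurs with probability 1/2.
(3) The observable IZI averages to 1.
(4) Outcome |101> occurs with probability 0.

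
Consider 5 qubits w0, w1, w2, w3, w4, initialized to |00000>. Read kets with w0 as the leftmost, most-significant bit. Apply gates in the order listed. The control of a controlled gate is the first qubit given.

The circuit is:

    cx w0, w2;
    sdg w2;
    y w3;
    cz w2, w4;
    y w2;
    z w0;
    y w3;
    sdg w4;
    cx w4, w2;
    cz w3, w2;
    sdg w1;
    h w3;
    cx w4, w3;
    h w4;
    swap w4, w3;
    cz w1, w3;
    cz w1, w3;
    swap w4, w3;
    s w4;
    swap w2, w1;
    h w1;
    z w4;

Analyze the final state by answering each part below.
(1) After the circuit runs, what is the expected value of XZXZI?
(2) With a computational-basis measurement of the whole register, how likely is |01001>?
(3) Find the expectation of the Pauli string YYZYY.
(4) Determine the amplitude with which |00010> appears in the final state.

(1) The expectation value of XZXZI is 0. Key observation: steps 15-18 multiply out to the identity, so the circuit reduces to the remaining gates.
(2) A full measurement returns |01001> with probability 1/8.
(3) In the final state, YYZYY has expectation 0.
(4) The amplitude on |00010> is sqrt(2)*I/4.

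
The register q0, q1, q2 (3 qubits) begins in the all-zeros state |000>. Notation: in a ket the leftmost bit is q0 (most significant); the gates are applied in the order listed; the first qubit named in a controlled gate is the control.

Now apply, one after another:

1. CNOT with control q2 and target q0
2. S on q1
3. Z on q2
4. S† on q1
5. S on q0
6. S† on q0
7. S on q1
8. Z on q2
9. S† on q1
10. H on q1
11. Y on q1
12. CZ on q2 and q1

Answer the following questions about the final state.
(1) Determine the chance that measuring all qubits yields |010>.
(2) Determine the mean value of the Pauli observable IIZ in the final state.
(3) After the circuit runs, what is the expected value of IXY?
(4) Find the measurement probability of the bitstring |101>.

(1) A full measurement returns |010> with probability 1/2. Key observation: gates 2-9 undo each other exactly, leaving only the rest of the circuit to track.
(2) The expectation value of IIZ is 1.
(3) The observable IXY averages to 0.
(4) A full measurement returns |101> with probability 0.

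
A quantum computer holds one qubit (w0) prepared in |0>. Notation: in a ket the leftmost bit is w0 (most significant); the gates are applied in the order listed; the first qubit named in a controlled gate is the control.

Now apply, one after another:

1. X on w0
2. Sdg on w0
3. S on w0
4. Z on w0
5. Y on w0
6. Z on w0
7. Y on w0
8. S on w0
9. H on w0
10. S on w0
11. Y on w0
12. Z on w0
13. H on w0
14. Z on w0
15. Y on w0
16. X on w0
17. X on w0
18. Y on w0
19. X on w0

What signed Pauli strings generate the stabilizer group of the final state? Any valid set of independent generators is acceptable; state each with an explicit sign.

One valid set of independent stabilizer generators is -Y (any independent generating set of the same group is equally correct).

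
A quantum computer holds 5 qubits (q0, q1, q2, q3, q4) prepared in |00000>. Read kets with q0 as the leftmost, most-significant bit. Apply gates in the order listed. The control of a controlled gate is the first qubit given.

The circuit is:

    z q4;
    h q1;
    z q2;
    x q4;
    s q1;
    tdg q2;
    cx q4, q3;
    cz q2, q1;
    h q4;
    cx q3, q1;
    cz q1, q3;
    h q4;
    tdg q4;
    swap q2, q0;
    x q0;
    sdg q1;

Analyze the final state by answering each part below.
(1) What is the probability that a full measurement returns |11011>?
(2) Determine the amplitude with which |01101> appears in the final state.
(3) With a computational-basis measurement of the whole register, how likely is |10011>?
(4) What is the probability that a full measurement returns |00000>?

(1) The probability of measuring |11011> is 1/2.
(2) The final state's coefficient on |01101> equals 0.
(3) The probability of measuring |10011> is 1/2.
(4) The probability of measuring |00000> is 0.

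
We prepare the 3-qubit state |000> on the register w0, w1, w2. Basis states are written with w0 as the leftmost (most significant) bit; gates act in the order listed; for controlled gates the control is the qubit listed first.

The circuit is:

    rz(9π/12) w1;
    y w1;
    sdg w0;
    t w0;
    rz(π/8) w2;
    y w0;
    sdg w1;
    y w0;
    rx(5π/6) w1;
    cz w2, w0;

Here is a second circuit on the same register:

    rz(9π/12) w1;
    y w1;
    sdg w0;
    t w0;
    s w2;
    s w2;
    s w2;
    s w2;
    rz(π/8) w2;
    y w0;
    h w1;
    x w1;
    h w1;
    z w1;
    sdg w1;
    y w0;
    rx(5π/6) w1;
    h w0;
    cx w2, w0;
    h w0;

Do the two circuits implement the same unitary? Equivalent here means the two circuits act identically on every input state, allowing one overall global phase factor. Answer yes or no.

Yes, they are equivalent — the unitaries differ by at most a global phase.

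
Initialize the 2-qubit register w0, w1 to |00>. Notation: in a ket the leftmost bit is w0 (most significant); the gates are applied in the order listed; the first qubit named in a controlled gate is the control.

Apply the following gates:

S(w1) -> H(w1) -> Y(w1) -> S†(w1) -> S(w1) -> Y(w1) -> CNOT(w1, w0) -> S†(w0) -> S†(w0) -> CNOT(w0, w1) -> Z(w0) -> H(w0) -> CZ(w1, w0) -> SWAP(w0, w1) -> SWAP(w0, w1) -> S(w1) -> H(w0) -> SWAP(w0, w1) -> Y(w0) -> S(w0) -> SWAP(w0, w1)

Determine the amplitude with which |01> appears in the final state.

The final state's coefficient on |01> equals -sqrt(2)/2. Key observation: gates 3-6 undo each other exactly, leaving only the rest of the circuit to track.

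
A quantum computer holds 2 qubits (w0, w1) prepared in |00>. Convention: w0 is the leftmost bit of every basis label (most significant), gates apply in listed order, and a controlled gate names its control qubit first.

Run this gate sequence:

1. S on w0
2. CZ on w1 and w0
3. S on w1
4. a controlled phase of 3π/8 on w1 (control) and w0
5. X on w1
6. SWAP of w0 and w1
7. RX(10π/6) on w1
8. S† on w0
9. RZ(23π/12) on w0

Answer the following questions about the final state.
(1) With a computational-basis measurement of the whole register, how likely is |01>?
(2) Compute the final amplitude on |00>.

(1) A full measurement returns |01> with probability 0.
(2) The final state's coefficient on |00> equals 0.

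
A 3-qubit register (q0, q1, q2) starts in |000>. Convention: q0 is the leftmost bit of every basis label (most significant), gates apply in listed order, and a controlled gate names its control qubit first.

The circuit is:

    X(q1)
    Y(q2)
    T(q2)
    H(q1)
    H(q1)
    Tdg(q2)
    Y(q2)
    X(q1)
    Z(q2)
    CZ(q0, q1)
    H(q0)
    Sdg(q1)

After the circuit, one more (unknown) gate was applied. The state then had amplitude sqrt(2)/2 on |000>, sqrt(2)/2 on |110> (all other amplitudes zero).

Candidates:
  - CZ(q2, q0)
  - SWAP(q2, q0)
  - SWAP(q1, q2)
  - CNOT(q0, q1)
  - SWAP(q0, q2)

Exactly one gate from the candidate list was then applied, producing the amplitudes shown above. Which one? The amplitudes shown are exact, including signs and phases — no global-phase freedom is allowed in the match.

It was CNOT(q0, q1) that produced the state shown. Key observation: gates 1-8 undo each other exactly, leaving only the rest of the circuit to track.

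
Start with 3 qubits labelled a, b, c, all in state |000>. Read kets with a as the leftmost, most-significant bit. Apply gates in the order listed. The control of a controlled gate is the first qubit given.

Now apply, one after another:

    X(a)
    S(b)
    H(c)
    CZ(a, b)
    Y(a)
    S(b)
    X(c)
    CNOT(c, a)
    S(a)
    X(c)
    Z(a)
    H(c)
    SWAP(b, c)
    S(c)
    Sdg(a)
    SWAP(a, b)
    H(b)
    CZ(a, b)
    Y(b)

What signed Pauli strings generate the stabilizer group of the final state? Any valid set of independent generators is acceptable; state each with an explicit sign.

The final state is stabilized by the group generated by +XXI, +ZZI, +IIZ; other independent generating sets are equally valid.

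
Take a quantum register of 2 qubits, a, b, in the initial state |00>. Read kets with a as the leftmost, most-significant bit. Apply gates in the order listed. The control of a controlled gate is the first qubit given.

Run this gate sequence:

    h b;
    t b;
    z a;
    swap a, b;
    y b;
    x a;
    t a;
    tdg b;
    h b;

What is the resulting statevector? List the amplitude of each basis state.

The resulting statevector has amplitude I/2 on |00>, -I/2 on |01>, I/2 on |10>, -I/2 on |11>.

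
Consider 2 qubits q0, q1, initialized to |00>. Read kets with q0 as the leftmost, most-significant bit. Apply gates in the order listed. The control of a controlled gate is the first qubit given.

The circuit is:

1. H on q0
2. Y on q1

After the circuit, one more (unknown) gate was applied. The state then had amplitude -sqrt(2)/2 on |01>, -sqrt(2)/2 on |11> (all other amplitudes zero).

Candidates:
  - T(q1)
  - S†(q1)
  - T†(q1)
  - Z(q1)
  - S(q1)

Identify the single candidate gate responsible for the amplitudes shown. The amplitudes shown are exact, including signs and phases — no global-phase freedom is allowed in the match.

The applied gate was S(q1).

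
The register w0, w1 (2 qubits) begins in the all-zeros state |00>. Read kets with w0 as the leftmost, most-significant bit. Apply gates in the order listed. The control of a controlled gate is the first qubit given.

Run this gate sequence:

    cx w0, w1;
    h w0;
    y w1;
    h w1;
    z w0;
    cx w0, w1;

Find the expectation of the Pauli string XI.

In the final state, XI has expectation 1.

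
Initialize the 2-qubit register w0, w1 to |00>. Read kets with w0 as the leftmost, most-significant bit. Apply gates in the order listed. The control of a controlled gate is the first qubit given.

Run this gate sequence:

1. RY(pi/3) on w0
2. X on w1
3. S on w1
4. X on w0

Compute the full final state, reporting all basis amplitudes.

After the circuit, the state carries amplitude 0 on |00>, I/2 on |01>, 0 on |10>, sqrt(3)*I/2 on |11>.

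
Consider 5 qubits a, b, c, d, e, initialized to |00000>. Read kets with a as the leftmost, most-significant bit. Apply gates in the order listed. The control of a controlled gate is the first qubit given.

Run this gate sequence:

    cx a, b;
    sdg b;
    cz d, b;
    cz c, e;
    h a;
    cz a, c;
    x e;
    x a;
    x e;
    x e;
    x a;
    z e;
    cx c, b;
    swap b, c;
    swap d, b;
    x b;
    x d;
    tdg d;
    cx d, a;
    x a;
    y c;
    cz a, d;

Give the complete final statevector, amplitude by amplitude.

The final amplitudes are -sqrt(2)*exp(I*pi/4)/2 on |01111>, sqrt(2)*exp(I*pi/4)/2 on |11111>, and 0 on every other basis state. Key observation: the block from step 8 through step 11 cancels to the identity and can be dropped.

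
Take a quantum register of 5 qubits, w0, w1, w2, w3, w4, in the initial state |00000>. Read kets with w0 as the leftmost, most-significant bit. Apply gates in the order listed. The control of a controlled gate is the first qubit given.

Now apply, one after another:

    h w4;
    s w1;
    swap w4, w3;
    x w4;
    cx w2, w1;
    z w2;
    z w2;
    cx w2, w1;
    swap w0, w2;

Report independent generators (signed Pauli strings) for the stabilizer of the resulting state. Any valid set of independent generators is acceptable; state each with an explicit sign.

The stabilizer group can be generated by +IIIXI, +ZIIII, +IZIII, +IIZII, -IIIIZ, among other valid generating sets. Key observation: the block from step 5 through step 8 cancels to the identity and can be dropped.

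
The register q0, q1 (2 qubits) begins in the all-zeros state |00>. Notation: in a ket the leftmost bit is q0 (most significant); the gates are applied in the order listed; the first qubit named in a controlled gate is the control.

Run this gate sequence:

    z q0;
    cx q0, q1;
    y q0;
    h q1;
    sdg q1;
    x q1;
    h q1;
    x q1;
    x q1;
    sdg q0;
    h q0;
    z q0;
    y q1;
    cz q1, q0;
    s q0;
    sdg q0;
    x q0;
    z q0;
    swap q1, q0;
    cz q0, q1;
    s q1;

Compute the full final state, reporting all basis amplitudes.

The final amplitudes are sqrt(2)*(-1 + I)/4 on |00>, sqrt(2)*(1 + I)/4 on |01>, sqrt(2)*(-1 - I)/4 on |10>, sqrt(2)*(-1 + I)/4 on |11>.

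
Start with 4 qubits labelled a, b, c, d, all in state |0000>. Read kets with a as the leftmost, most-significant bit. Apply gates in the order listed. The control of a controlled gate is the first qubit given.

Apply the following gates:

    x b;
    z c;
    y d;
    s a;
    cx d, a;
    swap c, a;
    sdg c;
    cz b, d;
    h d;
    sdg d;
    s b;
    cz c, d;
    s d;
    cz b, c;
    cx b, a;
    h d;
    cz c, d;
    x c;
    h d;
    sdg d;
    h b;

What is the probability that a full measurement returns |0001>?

The probability of measuring |0001> is 0.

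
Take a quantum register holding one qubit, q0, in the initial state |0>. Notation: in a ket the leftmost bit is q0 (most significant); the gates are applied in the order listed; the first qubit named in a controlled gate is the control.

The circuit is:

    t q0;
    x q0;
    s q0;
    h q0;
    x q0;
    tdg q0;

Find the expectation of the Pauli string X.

In the final state, X has expectation -sqrt(2)/2.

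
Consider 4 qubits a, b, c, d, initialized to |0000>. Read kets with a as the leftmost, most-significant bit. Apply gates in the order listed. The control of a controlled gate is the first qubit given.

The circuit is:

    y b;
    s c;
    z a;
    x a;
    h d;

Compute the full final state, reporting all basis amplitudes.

The final amplitudes are sqrt(2)*I/2 on |1100>, sqrt(2)*I/2 on |1101>, and 0 on every other basis state.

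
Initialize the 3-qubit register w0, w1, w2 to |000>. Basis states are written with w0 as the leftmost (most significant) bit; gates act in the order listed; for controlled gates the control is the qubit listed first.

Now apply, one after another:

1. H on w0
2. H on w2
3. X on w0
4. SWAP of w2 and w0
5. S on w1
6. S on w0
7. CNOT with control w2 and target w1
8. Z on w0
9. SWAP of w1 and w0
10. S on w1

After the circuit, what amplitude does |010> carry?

The amplitude on |010> is 1/2.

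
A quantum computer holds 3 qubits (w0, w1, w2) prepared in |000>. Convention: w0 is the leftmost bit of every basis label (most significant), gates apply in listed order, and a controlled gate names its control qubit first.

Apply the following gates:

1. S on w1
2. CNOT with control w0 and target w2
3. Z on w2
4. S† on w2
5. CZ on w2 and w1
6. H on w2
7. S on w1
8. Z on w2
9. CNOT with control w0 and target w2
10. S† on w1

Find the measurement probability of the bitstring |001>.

Outcome |001> occurs with probability 1/2.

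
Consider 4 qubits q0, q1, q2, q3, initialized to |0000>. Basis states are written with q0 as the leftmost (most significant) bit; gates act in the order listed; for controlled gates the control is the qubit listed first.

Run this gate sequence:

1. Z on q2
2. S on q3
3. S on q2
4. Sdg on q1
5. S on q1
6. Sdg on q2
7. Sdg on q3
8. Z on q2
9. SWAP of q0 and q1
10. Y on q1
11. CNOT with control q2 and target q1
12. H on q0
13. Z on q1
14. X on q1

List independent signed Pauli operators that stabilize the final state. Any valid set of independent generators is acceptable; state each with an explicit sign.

One valid set of independent stabilizer generators is +XIII, +IZII, +IIZI, +IIIZ (any independent generating set of the same group is equally correct).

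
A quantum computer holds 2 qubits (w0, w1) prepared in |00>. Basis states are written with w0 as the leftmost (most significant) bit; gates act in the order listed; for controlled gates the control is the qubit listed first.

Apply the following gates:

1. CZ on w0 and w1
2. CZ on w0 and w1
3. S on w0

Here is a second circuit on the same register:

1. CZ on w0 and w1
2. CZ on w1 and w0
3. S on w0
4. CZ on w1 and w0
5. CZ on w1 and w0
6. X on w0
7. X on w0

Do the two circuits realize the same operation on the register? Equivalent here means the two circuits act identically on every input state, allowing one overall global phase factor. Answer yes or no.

Yes — the two circuits implement the same unitary up to a global phase.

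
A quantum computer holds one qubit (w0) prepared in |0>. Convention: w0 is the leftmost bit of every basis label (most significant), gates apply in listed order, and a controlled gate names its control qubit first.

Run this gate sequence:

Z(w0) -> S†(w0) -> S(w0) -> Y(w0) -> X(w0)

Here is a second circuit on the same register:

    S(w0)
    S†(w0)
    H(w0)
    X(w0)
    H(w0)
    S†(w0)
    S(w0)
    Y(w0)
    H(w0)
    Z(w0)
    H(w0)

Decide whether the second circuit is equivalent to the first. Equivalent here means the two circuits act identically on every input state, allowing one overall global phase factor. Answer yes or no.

Yes: on every input state the two circuits agree up to one overall phase factor.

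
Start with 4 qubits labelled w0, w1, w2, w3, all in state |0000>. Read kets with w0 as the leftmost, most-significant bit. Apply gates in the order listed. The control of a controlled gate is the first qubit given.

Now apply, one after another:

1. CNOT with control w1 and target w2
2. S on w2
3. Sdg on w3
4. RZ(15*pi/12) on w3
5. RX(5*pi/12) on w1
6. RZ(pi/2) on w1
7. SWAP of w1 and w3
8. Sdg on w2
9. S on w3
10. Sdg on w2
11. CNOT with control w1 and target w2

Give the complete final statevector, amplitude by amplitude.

After the circuit, the state carries amplitude (-sqrt(sqrt(2) + 2)/4 - sqrt(6 - 3*sqrt(2))/4)*exp(I*pi/8) on |0000>, (-sqrt(3*sqrt(2) + 6)/4 + sqrt(2 - sqrt(2))/4)*exp(5*I*pi/8) on |0001>, and 0 on every other basis state.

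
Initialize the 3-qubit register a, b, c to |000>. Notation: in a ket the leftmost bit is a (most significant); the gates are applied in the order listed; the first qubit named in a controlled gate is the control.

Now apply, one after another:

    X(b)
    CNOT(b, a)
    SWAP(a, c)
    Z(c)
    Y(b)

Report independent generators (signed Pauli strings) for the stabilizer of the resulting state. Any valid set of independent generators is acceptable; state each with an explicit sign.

The stabilizer group can be generated by +ZII, +IZI, -IIZ, among other valid generating sets.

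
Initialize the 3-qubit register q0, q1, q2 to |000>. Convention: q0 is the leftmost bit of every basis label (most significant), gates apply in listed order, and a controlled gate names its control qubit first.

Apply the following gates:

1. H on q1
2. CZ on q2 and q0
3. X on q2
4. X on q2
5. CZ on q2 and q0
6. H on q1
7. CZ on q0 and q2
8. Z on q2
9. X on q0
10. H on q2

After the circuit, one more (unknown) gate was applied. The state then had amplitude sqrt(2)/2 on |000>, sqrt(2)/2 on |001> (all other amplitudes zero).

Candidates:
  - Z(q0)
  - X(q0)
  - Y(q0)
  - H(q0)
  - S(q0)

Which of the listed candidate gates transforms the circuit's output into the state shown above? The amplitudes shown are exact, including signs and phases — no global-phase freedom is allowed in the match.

The applied gate was X(q0). Key observation: steps 1-6 multiply out to the identity, so the circuit reduces to the remaining gates.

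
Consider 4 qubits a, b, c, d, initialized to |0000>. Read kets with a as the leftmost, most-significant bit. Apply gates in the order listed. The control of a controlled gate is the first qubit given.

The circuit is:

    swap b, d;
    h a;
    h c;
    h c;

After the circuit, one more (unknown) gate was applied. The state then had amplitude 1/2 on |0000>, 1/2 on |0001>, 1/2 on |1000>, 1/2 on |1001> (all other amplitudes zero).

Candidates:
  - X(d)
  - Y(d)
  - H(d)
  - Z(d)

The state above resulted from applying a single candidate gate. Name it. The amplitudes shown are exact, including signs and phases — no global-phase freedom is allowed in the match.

The unique candidate consistent with the amplitudes is H(d). Key observation: gates 3-4 undo each other exactly, leaving only the rest of the circuit to track.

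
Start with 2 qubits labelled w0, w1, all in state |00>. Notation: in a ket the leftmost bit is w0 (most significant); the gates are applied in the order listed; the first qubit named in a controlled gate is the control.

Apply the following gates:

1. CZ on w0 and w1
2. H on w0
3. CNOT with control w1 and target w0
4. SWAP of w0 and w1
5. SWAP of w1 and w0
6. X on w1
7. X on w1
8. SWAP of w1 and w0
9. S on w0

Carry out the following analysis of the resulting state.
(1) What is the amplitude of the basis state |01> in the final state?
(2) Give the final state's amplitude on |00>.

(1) The amplitude on |01> is sqrt(2)/2. Key observation: the block from step 5 through step 8 cancels to the identity and can be dropped.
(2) The amplitude on |00> is sqrt(2)/2.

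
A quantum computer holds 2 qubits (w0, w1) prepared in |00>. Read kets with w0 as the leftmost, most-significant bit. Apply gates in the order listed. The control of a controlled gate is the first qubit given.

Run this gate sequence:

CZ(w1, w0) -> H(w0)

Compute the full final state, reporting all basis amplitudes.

The resulting statevector has amplitude sqrt(2)/2 on |00>, 0 on |01>, sqrt(2)/2 on |10>, 0 on |11>.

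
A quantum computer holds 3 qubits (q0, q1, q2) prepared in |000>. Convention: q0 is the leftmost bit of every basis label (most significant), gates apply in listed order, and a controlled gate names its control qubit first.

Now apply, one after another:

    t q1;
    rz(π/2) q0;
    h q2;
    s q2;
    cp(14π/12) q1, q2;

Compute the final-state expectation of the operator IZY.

The expectation value of IZY is 1.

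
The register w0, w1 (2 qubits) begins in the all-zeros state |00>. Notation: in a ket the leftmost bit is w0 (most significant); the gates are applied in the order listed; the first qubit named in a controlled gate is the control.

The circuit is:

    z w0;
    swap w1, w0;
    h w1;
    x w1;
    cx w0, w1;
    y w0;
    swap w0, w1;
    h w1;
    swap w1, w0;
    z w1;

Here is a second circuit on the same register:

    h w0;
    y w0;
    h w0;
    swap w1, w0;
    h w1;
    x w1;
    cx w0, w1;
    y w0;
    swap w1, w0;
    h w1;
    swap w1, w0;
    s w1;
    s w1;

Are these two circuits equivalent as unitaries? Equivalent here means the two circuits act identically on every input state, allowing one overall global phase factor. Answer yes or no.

No, they are not equivalent — no single phase factor reconciles the two unitaries.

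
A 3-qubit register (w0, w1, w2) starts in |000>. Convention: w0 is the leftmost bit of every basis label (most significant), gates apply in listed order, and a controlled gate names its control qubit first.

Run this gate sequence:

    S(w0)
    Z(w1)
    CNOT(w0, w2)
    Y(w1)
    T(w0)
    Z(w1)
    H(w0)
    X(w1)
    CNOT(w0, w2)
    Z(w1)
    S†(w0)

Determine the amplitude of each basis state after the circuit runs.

The final amplitudes are -sqrt(2)*I/2 on |000>, -sqrt(2)/2 on |101>, and 0 on every other basis state.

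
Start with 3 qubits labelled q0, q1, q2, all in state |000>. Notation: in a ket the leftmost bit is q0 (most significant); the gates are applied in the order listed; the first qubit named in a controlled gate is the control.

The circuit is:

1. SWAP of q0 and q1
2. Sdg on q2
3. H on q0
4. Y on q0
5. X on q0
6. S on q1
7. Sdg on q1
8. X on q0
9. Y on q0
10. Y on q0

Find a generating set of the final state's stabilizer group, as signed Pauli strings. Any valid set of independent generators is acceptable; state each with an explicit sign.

The stabilizer group can be generated by -XII, +IZI, +IIZ, among other valid generating sets. Key observation: steps 4-9 multiply out to the identity, so the circuit reduces to the remaining gates.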